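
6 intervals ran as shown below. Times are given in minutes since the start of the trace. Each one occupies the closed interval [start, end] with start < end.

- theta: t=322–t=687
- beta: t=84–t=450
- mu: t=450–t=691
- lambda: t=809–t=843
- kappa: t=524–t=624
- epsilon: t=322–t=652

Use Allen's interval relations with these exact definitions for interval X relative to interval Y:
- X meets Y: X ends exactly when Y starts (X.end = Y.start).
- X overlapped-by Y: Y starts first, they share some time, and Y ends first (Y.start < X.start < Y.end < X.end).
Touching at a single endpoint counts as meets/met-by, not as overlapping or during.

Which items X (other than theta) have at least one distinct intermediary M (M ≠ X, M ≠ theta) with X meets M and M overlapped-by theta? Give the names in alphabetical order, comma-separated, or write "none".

Target theta = [t=322, t=687].
Intermediaries M with M overlapped-by theta: mu.
Via mu — items with X meets mu: beta.
Union: beta.

beta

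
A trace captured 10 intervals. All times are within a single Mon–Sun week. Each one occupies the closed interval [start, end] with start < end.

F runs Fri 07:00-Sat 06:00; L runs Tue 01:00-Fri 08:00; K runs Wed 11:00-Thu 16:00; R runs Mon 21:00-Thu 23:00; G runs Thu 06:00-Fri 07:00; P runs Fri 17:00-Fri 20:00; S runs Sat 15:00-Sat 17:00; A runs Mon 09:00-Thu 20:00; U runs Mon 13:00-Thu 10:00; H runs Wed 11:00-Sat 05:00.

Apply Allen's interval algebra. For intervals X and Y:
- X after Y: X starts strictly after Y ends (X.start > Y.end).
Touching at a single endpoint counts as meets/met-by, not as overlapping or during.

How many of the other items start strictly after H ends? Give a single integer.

Target H = [Wed 11:00, Sat 05:00].
A [Mon 09:00, Thu 20:00] → overlaps → no.
F [Fri 07:00, Sat 06:00] → overlapped-by → no.
G [Thu 06:00, Fri 07:00] → during → no.
K [Wed 11:00, Thu 16:00] → starts → no.
L [Tue 01:00, Fri 08:00] → overlaps → no.
P [Fri 17:00, Fri 20:00] → during → no.
R [Mon 21:00, Thu 23:00] → overlaps → no.
S [Sat 15:00, Sat 17:00] → after → counts.
U [Mon 13:00, Thu 10:00] → overlaps → no.
Total: 1.

1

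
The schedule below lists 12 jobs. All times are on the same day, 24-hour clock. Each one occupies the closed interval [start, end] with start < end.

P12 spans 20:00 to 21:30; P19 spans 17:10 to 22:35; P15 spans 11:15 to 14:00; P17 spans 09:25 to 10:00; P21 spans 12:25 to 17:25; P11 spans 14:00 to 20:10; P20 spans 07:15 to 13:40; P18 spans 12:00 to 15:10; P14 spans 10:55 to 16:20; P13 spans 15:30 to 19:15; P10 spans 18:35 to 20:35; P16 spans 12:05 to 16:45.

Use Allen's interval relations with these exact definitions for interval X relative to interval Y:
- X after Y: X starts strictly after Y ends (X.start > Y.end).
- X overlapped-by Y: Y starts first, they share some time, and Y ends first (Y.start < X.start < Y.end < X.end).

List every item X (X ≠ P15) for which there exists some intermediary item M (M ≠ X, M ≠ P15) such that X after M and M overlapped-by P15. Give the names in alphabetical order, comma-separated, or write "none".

P10, P12, P13, P19

Target P15 = [11:15, 14:00].
Intermediaries M with M overlapped-by P15: P16, P18, P21.
Via P16 — items with X after P16: P10, P12, P19.
Via P18 — items with X after P18: P10, P12, P13, P19.
Via P21 — items with X after P21: P10, P12.
Union: P10, P12, P13, P19.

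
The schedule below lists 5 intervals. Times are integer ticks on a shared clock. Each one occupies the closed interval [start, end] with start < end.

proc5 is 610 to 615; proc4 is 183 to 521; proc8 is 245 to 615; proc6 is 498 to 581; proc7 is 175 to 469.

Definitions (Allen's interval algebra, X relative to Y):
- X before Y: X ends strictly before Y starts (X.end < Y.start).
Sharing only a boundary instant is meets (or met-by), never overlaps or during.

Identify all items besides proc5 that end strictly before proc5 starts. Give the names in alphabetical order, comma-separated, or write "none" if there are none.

proc4, proc6, proc7

Target proc5 = [610, 615].
proc4 [183, 521] → before → yes.
proc6 [498, 581] → before → yes.
proc7 [175, 469] → before → yes.
proc8 [245, 615] → finished-by → no.
Result: proc4, proc6, proc7.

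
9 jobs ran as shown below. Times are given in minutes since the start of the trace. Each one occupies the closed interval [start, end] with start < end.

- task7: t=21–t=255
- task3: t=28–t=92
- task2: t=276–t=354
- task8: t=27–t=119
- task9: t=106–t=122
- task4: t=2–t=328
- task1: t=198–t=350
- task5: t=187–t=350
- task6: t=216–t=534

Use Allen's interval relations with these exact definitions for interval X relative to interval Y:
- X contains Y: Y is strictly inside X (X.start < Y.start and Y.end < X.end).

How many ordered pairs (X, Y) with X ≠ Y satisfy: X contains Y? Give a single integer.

Checking all 72 ordered pairs for relation 'contains'; matching pairs in alphabetical order:
(task4, task3): task4 contains task3 ✓
(task4, task7): task4 contains task7 ✓
(task4, task8): task4 contains task8 ✓
(task4, task9): task4 contains task9 ✓
(task6, task2): task6 contains task2 ✓
(task7, task3): task7 contains task3 ✓
(task7, task8): task7 contains task8 ✓
(task7, task9): task7 contains task9 ✓
(task8, task3): task8 contains task3 ✓
Count: 9.

9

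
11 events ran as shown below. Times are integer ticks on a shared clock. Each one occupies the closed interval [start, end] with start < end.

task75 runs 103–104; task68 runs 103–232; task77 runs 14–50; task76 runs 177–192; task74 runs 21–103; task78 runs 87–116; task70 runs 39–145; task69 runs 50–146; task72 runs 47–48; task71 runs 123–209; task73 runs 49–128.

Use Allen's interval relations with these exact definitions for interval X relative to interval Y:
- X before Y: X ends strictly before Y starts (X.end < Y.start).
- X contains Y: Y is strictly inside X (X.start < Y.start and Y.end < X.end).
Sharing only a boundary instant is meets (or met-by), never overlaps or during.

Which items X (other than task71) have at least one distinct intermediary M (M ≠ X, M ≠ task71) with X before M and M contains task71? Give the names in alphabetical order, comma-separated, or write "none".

task72, task77

Target task71 = [123, 209].
Intermediaries M with M contains task71: task68.
Via task68 — items with X before task68: task72, task77.
Union: task72, task77.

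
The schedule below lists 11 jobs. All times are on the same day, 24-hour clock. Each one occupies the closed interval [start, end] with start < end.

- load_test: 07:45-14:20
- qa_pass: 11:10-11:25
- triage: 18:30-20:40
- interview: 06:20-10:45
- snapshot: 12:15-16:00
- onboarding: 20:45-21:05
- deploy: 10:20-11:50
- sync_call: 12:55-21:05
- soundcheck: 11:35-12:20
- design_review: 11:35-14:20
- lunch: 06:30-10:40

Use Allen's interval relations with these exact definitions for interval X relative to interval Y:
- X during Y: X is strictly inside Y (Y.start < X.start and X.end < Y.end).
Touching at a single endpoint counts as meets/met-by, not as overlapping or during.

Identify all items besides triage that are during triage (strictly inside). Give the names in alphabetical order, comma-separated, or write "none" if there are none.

Target triage = [18:30, 20:40].
deploy [10:20, 11:50] → before → no.
design_review [11:35, 14:20] → before → no.
interview [06:20, 10:45] → before → no.
load_test [07:45, 14:20] → before → no.
lunch [06:30, 10:40] → before → no.
onboarding [20:45, 21:05] → after → no.
qa_pass [11:10, 11:25] → before → no.
snapshot [12:15, 16:00] → before → no.
soundcheck [11:35, 12:20] → before → no.
sync_call [12:55, 21:05] → contains → no.
Result: none.

none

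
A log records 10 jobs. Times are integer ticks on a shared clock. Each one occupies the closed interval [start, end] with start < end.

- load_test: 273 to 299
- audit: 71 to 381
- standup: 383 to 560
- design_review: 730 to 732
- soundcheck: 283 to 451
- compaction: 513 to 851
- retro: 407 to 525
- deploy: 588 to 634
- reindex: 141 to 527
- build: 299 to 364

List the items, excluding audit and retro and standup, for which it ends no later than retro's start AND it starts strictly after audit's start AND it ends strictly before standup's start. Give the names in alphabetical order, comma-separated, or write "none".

build, load_test

Conditions: its end is no later than retro's start (X.end <= 407) AND its start is strictly after audit's start (X.start > 71) AND its end is strictly before standup's start (X.end < 383).
build: end 364 <= 407? ✓; start 299 > 71? ✓; end 364 < 383? ✓ → yes.
compaction: end 851 <= 407? ✗; start 513 > 71? ✓; end 851 < 383? ✗ → no.
deploy: end 634 <= 407? ✗; start 588 > 71? ✓; end 634 < 383? ✗ → no.
design_review: end 732 <= 407? ✗; start 730 > 71? ✓; end 732 < 383? ✗ → no.
load_test: end 299 <= 407? ✓; start 273 > 71? ✓; end 299 < 383? ✓ → yes.
reindex: end 527 <= 407? ✗; start 141 > 71? ✓; end 527 < 383? ✗ → no.
soundcheck: end 451 <= 407? ✗; start 283 > 71? ✓; end 451 < 383? ✗ → no.
Result: build, load_test.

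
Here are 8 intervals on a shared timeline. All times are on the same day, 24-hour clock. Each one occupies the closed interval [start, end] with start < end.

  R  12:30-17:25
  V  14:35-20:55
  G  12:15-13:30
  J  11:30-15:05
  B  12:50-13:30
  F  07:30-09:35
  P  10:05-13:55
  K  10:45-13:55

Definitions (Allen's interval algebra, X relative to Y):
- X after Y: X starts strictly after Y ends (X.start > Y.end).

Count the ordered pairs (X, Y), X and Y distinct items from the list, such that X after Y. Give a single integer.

11

Checking all 56 ordered pairs for relation 'after'; matching pairs in alphabetical order:
(B, F): B after F ✓
(G, F): G after F ✓
(J, F): J after F ✓
(K, F): K after F ✓
(P, F): P after F ✓
(R, F): R after F ✓
(V, B): V after B ✓
(V, F): V after F ✓
(V, G): V after G ✓
(V, K): V after K ✓
(V, P): V after P ✓
Count: 11.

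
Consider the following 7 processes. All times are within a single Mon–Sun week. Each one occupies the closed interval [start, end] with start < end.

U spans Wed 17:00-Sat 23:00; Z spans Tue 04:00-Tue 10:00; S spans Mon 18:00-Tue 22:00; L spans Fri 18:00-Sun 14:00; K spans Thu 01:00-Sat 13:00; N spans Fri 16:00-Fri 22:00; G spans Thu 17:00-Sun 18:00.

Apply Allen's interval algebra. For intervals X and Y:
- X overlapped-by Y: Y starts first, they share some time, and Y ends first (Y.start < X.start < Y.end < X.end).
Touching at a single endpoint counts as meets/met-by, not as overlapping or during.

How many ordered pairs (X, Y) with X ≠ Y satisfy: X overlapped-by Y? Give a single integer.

5

Checking all 42 ordered pairs for relation 'overlapped-by'; matching pairs in alphabetical order:
(G, K): G overlapped-by K ✓
(G, U): G overlapped-by U ✓
(L, K): L overlapped-by K ✓
(L, N): L overlapped-by N ✓
(L, U): L overlapped-by U ✓
Count: 5.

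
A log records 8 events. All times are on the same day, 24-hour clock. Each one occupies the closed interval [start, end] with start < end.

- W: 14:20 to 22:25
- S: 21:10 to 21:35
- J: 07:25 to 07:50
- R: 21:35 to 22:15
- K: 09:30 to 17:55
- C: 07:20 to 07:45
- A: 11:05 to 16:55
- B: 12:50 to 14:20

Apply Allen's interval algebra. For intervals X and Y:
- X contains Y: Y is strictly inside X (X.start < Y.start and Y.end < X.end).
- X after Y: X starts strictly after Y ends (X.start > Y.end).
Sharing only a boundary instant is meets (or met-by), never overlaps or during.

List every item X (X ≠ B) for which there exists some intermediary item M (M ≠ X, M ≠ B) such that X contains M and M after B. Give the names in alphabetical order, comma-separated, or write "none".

W

Target B = [12:50, 14:20].
Intermediaries M with M after B: R, S.
Via R — items with X contains R: W.
Via S — items with X contains S: W.
Union: W.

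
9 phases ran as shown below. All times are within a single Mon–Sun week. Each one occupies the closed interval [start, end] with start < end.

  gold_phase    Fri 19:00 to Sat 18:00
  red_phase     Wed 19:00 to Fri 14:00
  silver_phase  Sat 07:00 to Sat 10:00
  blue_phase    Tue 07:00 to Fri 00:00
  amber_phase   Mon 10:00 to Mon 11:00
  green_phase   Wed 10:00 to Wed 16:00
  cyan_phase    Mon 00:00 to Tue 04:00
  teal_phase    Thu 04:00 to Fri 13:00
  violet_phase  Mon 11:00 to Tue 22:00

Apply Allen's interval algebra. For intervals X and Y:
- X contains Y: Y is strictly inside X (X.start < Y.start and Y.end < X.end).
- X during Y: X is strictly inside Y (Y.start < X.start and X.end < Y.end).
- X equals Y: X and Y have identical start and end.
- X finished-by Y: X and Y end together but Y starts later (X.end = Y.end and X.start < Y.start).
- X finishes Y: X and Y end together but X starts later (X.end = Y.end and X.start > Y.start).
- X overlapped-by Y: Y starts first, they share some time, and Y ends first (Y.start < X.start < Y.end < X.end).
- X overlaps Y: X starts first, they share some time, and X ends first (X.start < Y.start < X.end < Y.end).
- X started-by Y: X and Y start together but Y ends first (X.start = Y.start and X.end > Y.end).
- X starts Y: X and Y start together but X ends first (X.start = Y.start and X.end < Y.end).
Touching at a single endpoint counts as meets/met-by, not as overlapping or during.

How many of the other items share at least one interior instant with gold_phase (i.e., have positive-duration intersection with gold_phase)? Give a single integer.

1

Target gold_phase = [Fri 19:00, Sat 18:00].
amber_phase [Mon 10:00, Mon 11:00] → before → no.
blue_phase [Tue 07:00, Fri 00:00] → before → no.
cyan_phase [Mon 00:00, Tue 04:00] → before → no.
green_phase [Wed 10:00, Wed 16:00] → before → no.
red_phase [Wed 19:00, Fri 14:00] → before → no.
silver_phase [Sat 07:00, Sat 10:00] → during → counts.
teal_phase [Thu 04:00, Fri 13:00] → before → no.
violet_phase [Mon 11:00, Tue 22:00] → before → no.
Total: 1.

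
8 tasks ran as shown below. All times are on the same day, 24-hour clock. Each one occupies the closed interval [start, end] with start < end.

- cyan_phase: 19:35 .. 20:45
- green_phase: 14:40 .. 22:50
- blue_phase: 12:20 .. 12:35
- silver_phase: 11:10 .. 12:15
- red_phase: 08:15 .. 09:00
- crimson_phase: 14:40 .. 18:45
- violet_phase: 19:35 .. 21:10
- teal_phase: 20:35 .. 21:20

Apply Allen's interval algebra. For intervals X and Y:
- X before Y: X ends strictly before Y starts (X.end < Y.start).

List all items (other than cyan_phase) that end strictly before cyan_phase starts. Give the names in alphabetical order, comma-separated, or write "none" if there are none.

blue_phase, crimson_phase, red_phase, silver_phase

Target cyan_phase = [19:35, 20:45].
blue_phase [12:20, 12:35] → before → yes.
crimson_phase [14:40, 18:45] → before → yes.
green_phase [14:40, 22:50] → contains → no.
red_phase [08:15, 09:00] → before → yes.
silver_phase [11:10, 12:15] → before → yes.
teal_phase [20:35, 21:20] → overlapped-by → no.
violet_phase [19:35, 21:10] → started-by → no.
Result: blue_phase, crimson_phase, red_phase, silver_phase.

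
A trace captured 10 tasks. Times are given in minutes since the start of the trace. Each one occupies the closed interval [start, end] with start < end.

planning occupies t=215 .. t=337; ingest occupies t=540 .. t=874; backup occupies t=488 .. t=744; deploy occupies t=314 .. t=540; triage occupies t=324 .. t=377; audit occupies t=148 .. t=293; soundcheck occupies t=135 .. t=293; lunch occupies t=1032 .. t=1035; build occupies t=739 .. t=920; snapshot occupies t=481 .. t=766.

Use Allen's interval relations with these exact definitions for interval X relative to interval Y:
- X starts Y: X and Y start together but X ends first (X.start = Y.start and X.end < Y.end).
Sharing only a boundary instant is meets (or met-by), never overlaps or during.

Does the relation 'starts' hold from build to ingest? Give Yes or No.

No

build = [t=739, t=920], ingest = [t=540, t=874].
Actual relation of build to ingest: overlapped-by.
Asked whether 'starts' holds → No.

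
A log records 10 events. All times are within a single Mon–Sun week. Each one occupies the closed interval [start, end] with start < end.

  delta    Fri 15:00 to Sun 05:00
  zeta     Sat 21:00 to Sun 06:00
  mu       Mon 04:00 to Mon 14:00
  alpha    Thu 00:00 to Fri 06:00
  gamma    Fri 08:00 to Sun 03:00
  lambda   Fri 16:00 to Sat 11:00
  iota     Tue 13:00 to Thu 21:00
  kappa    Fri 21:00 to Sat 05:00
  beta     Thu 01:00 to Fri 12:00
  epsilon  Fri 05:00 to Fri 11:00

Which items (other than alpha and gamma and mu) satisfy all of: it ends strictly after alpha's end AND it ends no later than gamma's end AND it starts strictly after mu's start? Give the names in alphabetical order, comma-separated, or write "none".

beta, epsilon, kappa, lambda

Conditions: its end is strictly after alpha's end (X.end > Fri 06:00) AND its end is no later than gamma's end (X.end <= Sun 03:00) AND its start is strictly after mu's start (X.start > Mon 04:00).
beta: end Fri 12:00 > Fri 06:00? ✓; end Fri 12:00 <= Sun 03:00? ✓; start Thu 01:00 > Mon 04:00? ✓ → yes.
delta: end Sun 05:00 > Fri 06:00? ✓; end Sun 05:00 <= Sun 03:00? ✗; start Fri 15:00 > Mon 04:00? ✓ → no.
epsilon: end Fri 11:00 > Fri 06:00? ✓; end Fri 11:00 <= Sun 03:00? ✓; start Fri 05:00 > Mon 04:00? ✓ → yes.
iota: end Thu 21:00 > Fri 06:00? ✗; end Thu 21:00 <= Sun 03:00? ✓; start Tue 13:00 > Mon 04:00? ✓ → no.
kappa: end Sat 05:00 > Fri 06:00? ✓; end Sat 05:00 <= Sun 03:00? ✓; start Fri 21:00 > Mon 04:00? ✓ → yes.
lambda: end Sat 11:00 > Fri 06:00? ✓; end Sat 11:00 <= Sun 03:00? ✓; start Fri 16:00 > Mon 04:00? ✓ → yes.
zeta: end Sun 06:00 > Fri 06:00? ✓; end Sun 06:00 <= Sun 03:00? ✗; start Sat 21:00 > Mon 04:00? ✓ → no.
Result: beta, epsilon, kappa, lambda.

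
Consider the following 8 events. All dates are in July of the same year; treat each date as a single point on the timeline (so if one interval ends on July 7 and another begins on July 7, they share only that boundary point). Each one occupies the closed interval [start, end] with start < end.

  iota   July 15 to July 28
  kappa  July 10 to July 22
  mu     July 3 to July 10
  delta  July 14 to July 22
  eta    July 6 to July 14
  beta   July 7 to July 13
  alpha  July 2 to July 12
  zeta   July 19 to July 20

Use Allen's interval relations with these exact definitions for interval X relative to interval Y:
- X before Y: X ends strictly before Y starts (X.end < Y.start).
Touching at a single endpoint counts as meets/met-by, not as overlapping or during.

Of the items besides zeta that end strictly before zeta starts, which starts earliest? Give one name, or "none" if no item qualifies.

Target zeta = [July 19, July 20].
alpha [July 2, July 12] → before → candidate.
beta [July 7, July 13] → before → candidate.
delta [July 14, July 22] → contains → excluded.
eta [July 6, July 14] → before → candidate.
iota [July 15, July 28] → contains → excluded.
kappa [July 10, July 22] → contains → excluded.
mu [July 3, July 10] → before → candidate.
Among candidates, earliest start is July 2 → alpha.

alpha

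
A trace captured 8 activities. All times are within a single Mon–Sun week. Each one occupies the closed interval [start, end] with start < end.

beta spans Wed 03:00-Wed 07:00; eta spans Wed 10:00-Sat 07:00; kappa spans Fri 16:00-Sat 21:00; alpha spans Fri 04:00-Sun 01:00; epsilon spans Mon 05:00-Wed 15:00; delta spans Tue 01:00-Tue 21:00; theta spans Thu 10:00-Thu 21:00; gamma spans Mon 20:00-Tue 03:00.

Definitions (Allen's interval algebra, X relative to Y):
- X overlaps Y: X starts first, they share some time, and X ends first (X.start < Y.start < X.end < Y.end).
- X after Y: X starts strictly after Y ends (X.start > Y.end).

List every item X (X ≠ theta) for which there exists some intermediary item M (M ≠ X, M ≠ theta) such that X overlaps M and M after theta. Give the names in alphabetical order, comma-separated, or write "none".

eta

Target theta = [Thu 10:00, Thu 21:00].
Intermediaries M with M after theta: alpha, kappa.
Via alpha — items with X overlaps alpha: eta.
Via kappa — items with X overlaps kappa: eta.
Union: eta.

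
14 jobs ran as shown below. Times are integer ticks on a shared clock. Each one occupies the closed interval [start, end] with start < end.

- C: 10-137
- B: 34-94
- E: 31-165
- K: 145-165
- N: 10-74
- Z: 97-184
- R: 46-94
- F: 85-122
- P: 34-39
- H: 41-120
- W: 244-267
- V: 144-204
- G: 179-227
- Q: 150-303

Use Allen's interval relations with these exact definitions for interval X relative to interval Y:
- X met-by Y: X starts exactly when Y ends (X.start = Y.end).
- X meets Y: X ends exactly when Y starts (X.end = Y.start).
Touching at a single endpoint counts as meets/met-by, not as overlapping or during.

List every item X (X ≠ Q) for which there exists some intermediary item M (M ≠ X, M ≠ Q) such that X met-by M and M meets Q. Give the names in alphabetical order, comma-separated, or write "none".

none

Target Q = [150, 303].
Intermediaries M with M meets Q: none.
Union: none.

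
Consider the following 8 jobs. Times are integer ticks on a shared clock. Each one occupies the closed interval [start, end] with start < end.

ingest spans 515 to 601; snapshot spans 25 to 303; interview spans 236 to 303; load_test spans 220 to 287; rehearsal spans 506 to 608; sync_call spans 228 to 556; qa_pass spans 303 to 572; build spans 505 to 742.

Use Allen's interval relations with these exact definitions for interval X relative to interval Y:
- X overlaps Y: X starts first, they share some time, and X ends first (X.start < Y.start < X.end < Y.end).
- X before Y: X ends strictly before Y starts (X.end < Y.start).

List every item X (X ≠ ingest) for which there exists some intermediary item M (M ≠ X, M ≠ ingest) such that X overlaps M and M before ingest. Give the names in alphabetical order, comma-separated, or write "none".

load_test

Target ingest = [515, 601].
Intermediaries M with M before ingest: interview, load_test, snapshot.
Via interview — items with X overlaps interview: load_test.
Via load_test — items with X overlaps load_test: none.
Via snapshot — items with X overlaps snapshot: none.
Union: load_test.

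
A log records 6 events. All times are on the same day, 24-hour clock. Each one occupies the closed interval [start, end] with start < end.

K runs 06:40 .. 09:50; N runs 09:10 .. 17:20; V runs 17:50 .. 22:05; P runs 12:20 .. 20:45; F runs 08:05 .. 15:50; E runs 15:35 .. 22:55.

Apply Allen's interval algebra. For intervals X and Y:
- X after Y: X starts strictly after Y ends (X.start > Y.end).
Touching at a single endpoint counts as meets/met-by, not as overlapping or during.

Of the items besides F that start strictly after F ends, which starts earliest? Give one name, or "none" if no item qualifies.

Target F = [08:05, 15:50].
E [15:35, 22:55] → overlapped-by → excluded.
K [06:40, 09:50] → overlaps → excluded.
N [09:10, 17:20] → overlapped-by → excluded.
P [12:20, 20:45] → overlapped-by → excluded.
V [17:50, 22:05] → after → candidate.
Among candidates, earliest start is 17:50 → V.

V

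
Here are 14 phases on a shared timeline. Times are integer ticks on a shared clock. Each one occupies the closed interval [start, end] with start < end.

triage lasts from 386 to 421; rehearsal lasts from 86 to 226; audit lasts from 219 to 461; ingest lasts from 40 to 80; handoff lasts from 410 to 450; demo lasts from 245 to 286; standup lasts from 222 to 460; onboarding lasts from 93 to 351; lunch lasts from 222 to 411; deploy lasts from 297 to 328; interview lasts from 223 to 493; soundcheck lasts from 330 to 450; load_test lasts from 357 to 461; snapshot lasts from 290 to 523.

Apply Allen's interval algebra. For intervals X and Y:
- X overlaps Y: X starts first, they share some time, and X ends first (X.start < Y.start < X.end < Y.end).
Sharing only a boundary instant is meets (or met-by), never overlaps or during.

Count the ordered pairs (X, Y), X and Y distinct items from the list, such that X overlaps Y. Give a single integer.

25

Checking all 182 ordered pairs for relation 'overlaps'; matching pairs in alphabetical order:
(audit, interview): audit overlaps interview ✓
(audit, snapshot): audit overlaps snapshot ✓
(interview, snapshot): interview overlaps snapshot ✓
(lunch, handoff): lunch overlaps handoff ✓
(lunch, interview): lunch overlaps interview ✓
(lunch, load_test): lunch overlaps load_test ✓
(lunch, snapshot): lunch overlaps snapshot ✓
(lunch, soundcheck): lunch overlaps soundcheck ✓
(lunch, triage): lunch overlaps triage ✓
(onboarding, audit): onboarding overlaps audit ✓
(onboarding, interview): onboarding overlaps interview ✓
(onboarding, lunch): onboarding overlaps lunch ✓
(onboarding, snapshot): onboarding overlaps snapshot ✓
(onboarding, soundcheck): onboarding overlaps soundcheck ✓
(onboarding, standup): onboarding overlaps standup ✓
(rehearsal, audit): rehearsal overlaps audit ✓
(rehearsal, interview): rehearsal overlaps interview ✓
(rehearsal, lunch): rehearsal overlaps lunch ✓
(rehearsal, onboarding): rehearsal overlaps onboarding ✓
(rehearsal, standup): rehearsal overlaps standup ✓
(soundcheck, load_test): soundcheck overlaps load_test ✓
(standup, interview): standup overlaps interview ✓
(standup, load_test): standup overlaps load_test ✓
(standup, snapshot): standup overlaps snapshot ✓
... plus 1 further pairs not listed.
Count: 25.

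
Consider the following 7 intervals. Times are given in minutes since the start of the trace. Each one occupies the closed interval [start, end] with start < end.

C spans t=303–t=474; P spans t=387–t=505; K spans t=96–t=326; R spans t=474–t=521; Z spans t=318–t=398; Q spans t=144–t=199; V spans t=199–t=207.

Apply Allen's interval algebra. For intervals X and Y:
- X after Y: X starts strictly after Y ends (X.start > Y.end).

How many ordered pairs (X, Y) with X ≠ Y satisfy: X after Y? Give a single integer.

Checking all 42 ordered pairs for relation 'after'; matching pairs in alphabetical order:
(C, Q): C after Q ✓
(C, V): C after V ✓
(P, K): P after K ✓
(P, Q): P after Q ✓
(P, V): P after V ✓
(R, K): R after K ✓
(R, Q): R after Q ✓
(R, V): R after V ✓
(R, Z): R after Z ✓
(Z, Q): Z after Q ✓
(Z, V): Z after V ✓
Count: 11.

11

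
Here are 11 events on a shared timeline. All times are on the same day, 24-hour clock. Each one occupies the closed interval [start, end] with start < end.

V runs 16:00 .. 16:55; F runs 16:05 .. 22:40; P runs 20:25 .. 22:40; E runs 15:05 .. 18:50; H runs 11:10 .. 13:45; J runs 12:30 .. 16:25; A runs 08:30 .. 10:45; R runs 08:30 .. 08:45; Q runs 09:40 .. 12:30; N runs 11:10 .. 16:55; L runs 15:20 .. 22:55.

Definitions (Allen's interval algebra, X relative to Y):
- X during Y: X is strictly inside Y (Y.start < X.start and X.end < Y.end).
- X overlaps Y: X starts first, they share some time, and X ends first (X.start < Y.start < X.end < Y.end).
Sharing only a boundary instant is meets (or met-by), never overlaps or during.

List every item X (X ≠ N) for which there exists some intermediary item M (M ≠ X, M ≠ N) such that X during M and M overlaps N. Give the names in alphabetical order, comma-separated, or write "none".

Target N = [11:10, 16:55].
Intermediaries M with M overlaps N: Q.
Via Q — items with X during Q: none.
Union: none.

none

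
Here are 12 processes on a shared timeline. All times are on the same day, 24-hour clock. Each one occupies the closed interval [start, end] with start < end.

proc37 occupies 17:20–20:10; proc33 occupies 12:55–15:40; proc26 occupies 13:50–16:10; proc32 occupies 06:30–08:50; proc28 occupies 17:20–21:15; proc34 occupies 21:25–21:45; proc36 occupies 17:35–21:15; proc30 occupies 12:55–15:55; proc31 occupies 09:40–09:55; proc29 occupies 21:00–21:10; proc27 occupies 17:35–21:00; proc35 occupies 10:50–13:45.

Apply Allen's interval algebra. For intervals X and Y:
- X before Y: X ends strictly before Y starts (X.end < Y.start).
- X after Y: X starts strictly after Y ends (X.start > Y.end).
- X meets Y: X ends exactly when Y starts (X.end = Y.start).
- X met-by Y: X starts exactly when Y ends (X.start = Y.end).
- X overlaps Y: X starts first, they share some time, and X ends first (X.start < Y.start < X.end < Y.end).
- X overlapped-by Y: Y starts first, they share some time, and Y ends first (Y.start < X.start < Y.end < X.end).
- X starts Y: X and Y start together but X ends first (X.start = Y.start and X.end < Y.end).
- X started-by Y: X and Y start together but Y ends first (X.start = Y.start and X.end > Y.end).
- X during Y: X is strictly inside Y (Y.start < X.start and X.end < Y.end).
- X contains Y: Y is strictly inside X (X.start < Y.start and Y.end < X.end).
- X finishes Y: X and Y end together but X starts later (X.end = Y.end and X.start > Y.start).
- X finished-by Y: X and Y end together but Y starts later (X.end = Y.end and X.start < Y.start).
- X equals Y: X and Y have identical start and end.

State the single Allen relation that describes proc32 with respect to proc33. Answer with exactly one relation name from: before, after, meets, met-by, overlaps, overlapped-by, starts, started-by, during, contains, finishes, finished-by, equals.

before

proc32 = [06:30, 08:50]; proc33 = [12:55, 15:40].
Compare endpoints: proc32.start < proc33.start, proc32.start < proc33.end, proc32.end < proc33.start, proc32.end < proc33.end.
That pattern is 'before'.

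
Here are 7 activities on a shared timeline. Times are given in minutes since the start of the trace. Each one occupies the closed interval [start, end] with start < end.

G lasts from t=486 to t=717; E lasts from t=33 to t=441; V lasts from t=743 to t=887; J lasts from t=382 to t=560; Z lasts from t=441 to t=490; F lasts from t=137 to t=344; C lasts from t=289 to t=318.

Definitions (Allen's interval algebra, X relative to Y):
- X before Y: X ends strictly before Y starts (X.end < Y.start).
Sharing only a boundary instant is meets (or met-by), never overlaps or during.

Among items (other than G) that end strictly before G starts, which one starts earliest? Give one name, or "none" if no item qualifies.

E

Target G = [t=486, t=717].
C [t=289, t=318] → before → candidate.
E [t=33, t=441] → before → candidate.
F [t=137, t=344] → before → candidate.
J [t=382, t=560] → overlaps → excluded.
V [t=743, t=887] → after → excluded.
Z [t=441, t=490] → overlaps → excluded.
Among candidates, earliest start is t=33 → E.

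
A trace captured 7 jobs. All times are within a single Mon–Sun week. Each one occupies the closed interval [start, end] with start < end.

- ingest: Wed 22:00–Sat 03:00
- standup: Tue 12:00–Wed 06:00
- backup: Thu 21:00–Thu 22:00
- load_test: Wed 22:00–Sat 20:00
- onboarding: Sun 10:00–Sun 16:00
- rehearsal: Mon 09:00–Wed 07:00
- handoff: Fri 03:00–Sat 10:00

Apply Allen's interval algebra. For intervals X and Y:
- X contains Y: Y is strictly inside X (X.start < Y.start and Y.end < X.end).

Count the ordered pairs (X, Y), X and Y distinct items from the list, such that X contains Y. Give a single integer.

4

Checking all 42 ordered pairs for relation 'contains'; matching pairs in alphabetical order:
(ingest, backup): ingest contains backup ✓
(load_test, backup): load_test contains backup ✓
(load_test, handoff): load_test contains handoff ✓
(rehearsal, standup): rehearsal contains standup ✓
Count: 4.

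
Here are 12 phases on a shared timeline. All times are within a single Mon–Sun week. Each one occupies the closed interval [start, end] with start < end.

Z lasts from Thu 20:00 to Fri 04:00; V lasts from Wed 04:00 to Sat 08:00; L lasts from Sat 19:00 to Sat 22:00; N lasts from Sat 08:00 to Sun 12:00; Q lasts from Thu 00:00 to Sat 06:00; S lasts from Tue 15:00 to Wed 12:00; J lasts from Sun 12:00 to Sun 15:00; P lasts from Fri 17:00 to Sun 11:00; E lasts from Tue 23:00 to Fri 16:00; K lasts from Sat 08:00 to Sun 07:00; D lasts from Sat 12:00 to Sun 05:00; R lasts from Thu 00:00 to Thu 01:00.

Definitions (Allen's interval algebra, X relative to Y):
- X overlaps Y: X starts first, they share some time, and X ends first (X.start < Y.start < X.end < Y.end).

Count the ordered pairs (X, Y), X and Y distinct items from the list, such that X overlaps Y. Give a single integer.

7

Checking all 132 ordered pairs for relation 'overlaps'; matching pairs in alphabetical order:
(E, Q): E overlaps Q ✓
(E, V): E overlaps V ✓
(P, N): P overlaps N ✓
(Q, P): Q overlaps P ✓
(S, E): S overlaps E ✓
(S, V): S overlaps V ✓
(V, P): V overlaps P ✓
Count: 7.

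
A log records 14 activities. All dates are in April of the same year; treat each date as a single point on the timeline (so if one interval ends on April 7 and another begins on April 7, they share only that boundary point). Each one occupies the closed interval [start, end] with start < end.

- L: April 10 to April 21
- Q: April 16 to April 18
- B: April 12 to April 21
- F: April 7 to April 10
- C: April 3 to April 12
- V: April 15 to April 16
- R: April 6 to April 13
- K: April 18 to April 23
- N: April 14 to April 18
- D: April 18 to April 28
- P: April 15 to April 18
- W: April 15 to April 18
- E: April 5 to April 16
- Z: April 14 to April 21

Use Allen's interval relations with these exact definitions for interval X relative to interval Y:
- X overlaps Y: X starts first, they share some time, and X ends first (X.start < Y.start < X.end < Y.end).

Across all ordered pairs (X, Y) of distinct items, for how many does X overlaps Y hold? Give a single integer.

17

Checking all 182 ordered pairs for relation 'overlaps'; matching pairs in alphabetical order:
(B, D): B overlaps D ✓
(B, K): B overlaps K ✓
(C, E): C overlaps E ✓
(C, L): C overlaps L ✓
(C, R): C overlaps R ✓
(E, B): E overlaps B ✓
(E, L): E overlaps L ✓
(E, N): E overlaps N ✓
(E, P): E overlaps P ✓
(E, W): E overlaps W ✓
(E, Z): E overlaps Z ✓
(L, D): L overlaps D ✓
(L, K): L overlaps K ✓
(R, B): R overlaps B ✓
(R, L): R overlaps L ✓
(Z, D): Z overlaps D ✓
(Z, K): Z overlaps K ✓
Count: 17.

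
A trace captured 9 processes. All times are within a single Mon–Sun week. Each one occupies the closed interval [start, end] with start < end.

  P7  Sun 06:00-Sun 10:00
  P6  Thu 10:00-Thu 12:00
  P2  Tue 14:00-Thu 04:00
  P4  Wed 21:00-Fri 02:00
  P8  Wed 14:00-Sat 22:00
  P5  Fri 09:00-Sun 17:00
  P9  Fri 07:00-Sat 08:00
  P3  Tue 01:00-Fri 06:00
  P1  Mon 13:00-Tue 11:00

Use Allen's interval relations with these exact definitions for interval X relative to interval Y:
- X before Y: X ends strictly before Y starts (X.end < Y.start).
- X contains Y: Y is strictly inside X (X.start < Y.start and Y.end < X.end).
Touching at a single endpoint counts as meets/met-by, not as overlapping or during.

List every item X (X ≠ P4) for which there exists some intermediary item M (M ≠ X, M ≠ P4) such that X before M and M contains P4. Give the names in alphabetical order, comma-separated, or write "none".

P1

Target P4 = [Wed 21:00, Fri 02:00].
Intermediaries M with M contains P4: P3, P8.
Via P3 — items with X before P3: none.
Via P8 — items with X before P8: P1.
Union: P1.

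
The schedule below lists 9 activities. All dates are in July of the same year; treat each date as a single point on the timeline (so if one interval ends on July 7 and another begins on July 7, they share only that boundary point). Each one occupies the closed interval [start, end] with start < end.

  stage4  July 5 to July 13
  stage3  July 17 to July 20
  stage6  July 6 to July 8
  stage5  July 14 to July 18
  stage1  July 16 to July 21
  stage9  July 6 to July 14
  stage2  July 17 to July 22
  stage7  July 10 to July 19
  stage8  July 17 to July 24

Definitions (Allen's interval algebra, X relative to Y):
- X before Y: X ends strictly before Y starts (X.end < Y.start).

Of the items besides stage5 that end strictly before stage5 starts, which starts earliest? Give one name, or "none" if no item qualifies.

stage4

Target stage5 = [July 14, July 18].
stage1 [July 16, July 21] → overlapped-by → excluded.
stage2 [July 17, July 22] → overlapped-by → excluded.
stage3 [July 17, July 20] → overlapped-by → excluded.
stage4 [July 5, July 13] → before → candidate.
stage6 [July 6, July 8] → before → candidate.
stage7 [July 10, July 19] → contains → excluded.
stage8 [July 17, July 24] → overlapped-by → excluded.
stage9 [July 6, July 14] → meets → excluded.
Among candidates, earliest start is July 5 → stage4.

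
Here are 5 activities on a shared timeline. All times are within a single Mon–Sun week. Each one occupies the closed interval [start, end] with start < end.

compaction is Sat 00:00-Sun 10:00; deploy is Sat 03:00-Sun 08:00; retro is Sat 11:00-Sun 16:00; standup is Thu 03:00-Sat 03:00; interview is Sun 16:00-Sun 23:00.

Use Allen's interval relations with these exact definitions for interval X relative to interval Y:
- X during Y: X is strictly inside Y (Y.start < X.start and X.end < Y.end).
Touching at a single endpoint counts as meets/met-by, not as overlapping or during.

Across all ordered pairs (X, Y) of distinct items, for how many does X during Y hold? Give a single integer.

1

Checking all 20 ordered pairs for relation 'during'; matching pairs in alphabetical order:
(deploy, compaction): deploy during compaction ✓
Count: 1.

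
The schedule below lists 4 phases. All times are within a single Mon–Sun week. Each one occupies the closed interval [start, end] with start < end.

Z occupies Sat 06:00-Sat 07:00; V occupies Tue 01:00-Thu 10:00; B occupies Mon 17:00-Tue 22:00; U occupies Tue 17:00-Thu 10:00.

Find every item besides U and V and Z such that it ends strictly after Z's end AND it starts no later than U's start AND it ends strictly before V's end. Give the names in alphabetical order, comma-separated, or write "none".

Conditions: its end is strictly after Z's end (X.end > Sat 07:00) AND its start is no later than U's start (X.start <= Tue 17:00) AND its end is strictly before V's end (X.end < Thu 10:00).
B: end Tue 22:00 > Sat 07:00? ✗; start Mon 17:00 <= Tue 17:00? ✓; end Tue 22:00 < Thu 10:00? ✓ → no.
Result: none.

none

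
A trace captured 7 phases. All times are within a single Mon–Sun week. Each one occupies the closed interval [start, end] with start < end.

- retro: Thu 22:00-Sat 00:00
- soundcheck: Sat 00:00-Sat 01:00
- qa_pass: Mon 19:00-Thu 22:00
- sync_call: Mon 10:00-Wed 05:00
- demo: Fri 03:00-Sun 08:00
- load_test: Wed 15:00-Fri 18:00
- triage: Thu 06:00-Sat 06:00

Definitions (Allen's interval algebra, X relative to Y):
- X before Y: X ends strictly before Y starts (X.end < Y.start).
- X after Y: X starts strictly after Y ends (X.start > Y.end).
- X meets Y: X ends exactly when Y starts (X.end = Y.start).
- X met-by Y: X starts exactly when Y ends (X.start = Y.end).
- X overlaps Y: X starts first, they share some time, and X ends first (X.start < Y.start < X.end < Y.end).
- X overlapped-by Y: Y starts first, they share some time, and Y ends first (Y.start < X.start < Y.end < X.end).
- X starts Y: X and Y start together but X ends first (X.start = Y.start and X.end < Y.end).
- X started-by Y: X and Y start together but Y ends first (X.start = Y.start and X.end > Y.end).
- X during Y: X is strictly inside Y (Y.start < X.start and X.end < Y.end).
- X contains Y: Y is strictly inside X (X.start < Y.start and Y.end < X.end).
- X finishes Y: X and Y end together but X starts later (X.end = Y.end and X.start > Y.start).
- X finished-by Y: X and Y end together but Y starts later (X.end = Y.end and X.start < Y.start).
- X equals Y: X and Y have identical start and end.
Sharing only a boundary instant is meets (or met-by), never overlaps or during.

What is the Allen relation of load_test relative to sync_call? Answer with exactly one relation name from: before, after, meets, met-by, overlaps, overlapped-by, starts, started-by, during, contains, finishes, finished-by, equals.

after

load_test = [Wed 15:00, Fri 18:00]; sync_call = [Mon 10:00, Wed 05:00].
Compare endpoints: load_test.start > sync_call.start, load_test.start > sync_call.end, load_test.end > sync_call.start, load_test.end > sync_call.end.
That pattern is 'after'.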